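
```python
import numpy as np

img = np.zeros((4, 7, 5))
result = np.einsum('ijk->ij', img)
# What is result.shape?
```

(4, 7)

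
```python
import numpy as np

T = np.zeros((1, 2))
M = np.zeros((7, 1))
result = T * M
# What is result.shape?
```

(7, 2)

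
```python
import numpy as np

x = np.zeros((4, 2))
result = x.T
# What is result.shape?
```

(2, 4)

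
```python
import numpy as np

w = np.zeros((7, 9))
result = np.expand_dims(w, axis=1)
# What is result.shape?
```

(7, 1, 9)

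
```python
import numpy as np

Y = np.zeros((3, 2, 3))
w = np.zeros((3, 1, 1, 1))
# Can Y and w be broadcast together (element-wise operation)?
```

Yes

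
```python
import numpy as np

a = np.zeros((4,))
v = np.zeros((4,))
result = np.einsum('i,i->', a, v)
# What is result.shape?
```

()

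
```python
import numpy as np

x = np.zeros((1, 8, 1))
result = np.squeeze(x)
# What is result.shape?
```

(8,)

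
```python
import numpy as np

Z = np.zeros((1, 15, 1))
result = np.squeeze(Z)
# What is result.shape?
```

(15,)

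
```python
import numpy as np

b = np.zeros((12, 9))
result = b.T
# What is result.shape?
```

(9, 12)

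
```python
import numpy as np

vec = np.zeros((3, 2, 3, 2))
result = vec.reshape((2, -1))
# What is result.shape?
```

(2, 18)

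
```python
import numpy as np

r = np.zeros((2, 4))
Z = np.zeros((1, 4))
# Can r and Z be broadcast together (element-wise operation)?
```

Yes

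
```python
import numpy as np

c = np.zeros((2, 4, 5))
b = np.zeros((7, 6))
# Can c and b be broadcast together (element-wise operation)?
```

No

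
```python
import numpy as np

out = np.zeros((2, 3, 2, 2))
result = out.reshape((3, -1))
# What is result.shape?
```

(3, 8)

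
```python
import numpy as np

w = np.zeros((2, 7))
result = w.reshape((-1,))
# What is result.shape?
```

(14,)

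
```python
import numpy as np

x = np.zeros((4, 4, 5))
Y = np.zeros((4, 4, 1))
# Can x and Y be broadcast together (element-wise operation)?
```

Yes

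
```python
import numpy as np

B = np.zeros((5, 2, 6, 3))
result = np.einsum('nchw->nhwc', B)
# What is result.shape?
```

(5, 6, 3, 2)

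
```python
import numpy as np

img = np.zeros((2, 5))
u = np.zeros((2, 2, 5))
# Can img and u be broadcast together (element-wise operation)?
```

Yes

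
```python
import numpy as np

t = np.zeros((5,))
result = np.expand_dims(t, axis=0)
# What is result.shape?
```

(1, 5)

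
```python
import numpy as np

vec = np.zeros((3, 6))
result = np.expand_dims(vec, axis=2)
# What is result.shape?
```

(3, 6, 1)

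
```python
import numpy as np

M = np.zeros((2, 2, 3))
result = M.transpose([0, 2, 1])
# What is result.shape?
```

(2, 3, 2)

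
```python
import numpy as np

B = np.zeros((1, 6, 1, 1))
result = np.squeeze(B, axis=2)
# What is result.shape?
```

(1, 6, 1)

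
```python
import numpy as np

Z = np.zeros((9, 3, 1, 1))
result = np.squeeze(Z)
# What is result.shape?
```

(9, 3)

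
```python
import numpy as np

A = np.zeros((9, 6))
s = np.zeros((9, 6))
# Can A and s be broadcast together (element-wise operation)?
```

Yes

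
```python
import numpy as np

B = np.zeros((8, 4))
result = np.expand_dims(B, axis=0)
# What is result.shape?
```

(1, 8, 4)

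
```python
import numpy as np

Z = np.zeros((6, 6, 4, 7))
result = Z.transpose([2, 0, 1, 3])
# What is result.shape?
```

(4, 6, 6, 7)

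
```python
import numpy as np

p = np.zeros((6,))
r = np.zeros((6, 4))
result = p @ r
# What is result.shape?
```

(4,)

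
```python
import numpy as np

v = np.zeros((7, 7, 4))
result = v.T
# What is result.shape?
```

(4, 7, 7)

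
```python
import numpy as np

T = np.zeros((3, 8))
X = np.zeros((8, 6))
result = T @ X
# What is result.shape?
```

(3, 6)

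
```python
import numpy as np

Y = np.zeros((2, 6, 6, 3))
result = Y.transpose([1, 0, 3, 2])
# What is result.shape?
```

(6, 2, 3, 6)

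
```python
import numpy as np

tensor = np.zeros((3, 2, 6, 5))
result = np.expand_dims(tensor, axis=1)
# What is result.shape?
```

(3, 1, 2, 6, 5)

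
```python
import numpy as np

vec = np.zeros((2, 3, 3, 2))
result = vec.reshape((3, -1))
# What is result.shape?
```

(3, 12)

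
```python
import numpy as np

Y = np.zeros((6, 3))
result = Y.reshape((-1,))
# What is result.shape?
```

(18,)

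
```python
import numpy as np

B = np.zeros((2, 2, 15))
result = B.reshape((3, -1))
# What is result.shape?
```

(3, 20)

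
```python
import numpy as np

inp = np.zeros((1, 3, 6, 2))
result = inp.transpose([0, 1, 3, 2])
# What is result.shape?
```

(1, 3, 2, 6)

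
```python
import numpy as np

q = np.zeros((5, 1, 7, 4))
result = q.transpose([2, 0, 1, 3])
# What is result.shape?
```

(7, 5, 1, 4)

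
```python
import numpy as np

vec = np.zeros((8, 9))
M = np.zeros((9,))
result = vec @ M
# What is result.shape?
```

(8,)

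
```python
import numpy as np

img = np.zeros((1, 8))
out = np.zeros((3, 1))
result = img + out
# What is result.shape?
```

(3, 8)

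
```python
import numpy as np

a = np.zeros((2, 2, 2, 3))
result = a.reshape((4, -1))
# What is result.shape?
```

(4, 6)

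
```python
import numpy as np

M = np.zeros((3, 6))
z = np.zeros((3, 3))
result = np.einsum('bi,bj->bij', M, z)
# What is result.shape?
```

(3, 6, 3)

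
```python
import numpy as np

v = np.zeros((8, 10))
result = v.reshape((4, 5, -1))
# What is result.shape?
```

(4, 5, 4)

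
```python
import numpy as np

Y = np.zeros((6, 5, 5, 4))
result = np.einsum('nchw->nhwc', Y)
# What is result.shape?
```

(6, 5, 4, 5)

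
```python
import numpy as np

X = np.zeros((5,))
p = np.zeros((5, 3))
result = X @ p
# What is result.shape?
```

(3,)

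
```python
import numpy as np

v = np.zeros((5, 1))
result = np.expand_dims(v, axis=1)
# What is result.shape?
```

(5, 1, 1)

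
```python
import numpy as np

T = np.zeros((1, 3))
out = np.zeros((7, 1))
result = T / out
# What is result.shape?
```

(7, 3)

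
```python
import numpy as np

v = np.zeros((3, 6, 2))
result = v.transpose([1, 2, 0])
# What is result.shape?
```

(6, 2, 3)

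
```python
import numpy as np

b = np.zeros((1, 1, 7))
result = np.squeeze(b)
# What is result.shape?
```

(7,)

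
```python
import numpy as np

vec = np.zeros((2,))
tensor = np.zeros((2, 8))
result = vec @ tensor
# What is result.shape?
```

(8,)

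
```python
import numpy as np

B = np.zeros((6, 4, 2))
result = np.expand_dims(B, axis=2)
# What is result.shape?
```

(6, 4, 1, 2)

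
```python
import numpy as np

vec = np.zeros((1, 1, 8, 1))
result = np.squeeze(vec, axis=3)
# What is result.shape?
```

(1, 1, 8)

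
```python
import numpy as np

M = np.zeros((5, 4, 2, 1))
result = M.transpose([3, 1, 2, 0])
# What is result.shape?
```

(1, 4, 2, 5)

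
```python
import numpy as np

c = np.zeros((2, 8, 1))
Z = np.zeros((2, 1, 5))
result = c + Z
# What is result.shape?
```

(2, 8, 5)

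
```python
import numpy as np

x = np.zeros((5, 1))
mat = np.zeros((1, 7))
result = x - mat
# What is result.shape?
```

(5, 7)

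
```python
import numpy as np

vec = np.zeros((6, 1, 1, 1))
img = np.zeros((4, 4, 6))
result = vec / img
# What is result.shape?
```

(6, 4, 4, 6)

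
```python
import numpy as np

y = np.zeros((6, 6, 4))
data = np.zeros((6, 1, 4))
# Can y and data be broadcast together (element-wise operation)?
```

Yes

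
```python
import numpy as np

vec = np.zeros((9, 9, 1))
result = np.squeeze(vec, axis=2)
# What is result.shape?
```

(9, 9)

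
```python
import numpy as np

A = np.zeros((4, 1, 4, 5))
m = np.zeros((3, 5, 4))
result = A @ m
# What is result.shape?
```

(4, 3, 4, 4)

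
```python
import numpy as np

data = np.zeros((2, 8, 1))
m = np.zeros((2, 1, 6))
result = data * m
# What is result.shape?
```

(2, 8, 6)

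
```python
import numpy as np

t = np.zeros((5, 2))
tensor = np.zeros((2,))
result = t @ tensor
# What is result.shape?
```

(5,)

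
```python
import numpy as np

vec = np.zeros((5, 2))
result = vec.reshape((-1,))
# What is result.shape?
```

(10,)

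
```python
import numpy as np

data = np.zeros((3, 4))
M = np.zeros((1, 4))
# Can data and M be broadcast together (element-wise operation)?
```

Yes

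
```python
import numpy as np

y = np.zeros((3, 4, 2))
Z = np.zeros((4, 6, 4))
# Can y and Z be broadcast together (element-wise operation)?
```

No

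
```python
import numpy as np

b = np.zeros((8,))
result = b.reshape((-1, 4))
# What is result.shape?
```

(2, 4)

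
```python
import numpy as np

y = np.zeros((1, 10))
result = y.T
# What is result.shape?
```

(10, 1)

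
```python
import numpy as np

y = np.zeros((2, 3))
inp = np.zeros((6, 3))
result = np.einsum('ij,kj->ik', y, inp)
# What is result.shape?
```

(2, 6)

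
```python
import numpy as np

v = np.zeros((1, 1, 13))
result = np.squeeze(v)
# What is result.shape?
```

(13,)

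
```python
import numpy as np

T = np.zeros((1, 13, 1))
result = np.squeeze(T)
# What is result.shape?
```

(13,)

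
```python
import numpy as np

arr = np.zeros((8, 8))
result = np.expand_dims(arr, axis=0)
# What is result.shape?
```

(1, 8, 8)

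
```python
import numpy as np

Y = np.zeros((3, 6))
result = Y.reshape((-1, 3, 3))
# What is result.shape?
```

(2, 3, 3)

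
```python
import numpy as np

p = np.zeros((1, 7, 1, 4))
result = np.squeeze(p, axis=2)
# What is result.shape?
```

(1, 7, 4)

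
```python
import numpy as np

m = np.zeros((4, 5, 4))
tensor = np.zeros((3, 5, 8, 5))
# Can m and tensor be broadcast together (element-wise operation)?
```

No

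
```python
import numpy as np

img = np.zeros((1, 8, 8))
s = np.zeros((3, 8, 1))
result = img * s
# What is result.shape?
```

(3, 8, 8)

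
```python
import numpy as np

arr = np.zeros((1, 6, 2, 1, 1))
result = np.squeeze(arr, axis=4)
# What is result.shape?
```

(1, 6, 2, 1)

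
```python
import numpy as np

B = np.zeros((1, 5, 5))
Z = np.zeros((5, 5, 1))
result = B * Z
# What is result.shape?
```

(5, 5, 5)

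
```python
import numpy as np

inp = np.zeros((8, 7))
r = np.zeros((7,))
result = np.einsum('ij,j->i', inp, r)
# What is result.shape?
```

(8,)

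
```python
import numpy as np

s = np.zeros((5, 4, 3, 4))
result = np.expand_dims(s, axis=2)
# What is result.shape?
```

(5, 4, 1, 3, 4)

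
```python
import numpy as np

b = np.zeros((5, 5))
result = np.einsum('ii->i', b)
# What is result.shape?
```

(5,)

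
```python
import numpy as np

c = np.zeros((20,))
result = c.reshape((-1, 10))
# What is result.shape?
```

(2, 10)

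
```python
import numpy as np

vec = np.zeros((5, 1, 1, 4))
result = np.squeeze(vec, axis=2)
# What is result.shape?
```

(5, 1, 4)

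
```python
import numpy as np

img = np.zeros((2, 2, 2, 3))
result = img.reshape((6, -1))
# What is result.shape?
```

(6, 4)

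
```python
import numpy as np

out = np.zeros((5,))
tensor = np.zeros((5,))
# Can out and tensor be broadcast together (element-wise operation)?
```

Yes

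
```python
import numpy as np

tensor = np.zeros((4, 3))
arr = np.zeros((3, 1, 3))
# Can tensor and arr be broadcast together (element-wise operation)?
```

Yes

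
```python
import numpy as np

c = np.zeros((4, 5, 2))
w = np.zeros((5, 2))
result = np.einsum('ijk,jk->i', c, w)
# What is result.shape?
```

(4,)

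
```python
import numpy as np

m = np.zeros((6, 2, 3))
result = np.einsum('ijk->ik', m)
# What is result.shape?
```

(6, 3)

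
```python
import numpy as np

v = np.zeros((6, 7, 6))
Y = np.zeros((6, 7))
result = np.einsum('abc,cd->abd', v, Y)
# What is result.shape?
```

(6, 7, 7)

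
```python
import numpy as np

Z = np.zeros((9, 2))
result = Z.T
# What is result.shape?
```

(2, 9)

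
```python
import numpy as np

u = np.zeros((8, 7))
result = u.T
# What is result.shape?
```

(7, 8)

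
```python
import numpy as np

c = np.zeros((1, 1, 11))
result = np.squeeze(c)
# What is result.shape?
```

(11,)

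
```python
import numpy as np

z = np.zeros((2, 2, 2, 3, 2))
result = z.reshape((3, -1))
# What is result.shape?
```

(3, 16)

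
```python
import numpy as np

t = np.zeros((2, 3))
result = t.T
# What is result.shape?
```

(3, 2)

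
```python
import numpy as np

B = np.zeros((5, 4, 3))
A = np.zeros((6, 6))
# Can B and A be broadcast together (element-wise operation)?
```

No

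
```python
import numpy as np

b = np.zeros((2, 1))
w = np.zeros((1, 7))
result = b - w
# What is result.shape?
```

(2, 7)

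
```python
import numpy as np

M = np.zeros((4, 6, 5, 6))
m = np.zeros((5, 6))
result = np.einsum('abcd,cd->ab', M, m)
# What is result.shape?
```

(4, 6)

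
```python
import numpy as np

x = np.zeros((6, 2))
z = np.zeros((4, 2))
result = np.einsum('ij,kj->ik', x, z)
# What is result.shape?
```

(6, 4)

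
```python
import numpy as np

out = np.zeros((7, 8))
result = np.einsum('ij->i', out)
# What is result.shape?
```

(7,)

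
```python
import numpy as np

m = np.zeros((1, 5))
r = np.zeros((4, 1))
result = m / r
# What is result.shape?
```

(4, 5)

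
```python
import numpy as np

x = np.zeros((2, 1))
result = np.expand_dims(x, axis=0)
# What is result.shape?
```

(1, 2, 1)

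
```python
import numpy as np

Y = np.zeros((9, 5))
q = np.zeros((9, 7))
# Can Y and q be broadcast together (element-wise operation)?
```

No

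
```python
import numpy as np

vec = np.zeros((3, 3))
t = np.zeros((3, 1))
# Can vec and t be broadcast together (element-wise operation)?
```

Yes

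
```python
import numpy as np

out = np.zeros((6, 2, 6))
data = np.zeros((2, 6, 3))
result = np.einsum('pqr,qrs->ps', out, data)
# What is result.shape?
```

(6, 3)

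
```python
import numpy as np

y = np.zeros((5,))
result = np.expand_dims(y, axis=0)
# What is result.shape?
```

(1, 5)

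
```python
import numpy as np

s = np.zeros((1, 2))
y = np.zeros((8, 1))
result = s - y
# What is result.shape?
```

(8, 2)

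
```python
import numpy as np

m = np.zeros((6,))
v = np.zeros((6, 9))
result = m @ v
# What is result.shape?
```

(9,)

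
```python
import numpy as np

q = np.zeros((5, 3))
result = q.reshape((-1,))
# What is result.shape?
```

(15,)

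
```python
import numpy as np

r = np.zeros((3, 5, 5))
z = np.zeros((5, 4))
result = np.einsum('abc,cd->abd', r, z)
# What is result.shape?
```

(3, 5, 4)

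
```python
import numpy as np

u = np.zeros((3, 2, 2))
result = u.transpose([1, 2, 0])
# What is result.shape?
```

(2, 2, 3)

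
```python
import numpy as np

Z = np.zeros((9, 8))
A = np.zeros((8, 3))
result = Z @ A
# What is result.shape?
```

(9, 3)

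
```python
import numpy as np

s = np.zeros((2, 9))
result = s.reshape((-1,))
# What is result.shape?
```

(18,)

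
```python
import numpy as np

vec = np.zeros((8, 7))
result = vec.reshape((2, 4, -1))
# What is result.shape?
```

(2, 4, 7)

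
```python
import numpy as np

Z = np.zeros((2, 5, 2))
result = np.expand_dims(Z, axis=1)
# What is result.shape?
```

(2, 1, 5, 2)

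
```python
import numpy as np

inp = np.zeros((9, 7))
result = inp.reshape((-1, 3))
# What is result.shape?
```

(21, 3)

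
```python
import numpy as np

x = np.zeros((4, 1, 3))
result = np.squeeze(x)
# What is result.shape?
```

(4, 3)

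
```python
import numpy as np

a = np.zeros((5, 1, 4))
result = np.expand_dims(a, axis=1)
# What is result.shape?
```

(5, 1, 1, 4)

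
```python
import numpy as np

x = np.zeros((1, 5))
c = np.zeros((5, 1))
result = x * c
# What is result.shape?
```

(5, 5)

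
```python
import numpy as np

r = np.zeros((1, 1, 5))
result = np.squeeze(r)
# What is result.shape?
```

(5,)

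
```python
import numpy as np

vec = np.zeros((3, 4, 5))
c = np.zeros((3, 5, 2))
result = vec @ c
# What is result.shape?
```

(3, 4, 2)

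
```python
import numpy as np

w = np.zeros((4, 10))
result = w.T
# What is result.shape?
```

(10, 4)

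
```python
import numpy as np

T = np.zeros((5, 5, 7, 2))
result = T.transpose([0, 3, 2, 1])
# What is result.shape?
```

(5, 2, 7, 5)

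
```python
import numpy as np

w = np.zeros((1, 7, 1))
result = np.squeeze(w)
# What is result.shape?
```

(7,)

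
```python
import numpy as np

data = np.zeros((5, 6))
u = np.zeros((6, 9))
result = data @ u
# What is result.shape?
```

(5, 9)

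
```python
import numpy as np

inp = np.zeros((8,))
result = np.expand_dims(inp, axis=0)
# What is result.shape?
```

(1, 8)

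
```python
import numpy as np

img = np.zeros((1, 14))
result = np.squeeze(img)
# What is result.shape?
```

(14,)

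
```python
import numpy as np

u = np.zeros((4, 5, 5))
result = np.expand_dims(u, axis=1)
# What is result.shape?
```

(4, 1, 5, 5)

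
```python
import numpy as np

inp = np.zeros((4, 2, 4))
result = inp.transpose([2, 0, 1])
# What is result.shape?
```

(4, 4, 2)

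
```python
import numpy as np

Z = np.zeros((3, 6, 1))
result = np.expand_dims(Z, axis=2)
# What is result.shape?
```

(3, 6, 1, 1)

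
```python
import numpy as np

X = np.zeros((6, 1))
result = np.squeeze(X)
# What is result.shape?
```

(6,)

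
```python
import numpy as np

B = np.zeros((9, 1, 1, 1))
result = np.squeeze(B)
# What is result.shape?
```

(9,)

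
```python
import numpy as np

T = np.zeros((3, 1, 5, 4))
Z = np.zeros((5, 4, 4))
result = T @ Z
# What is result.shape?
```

(3, 5, 5, 4)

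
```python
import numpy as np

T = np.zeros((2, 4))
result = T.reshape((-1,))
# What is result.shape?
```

(8,)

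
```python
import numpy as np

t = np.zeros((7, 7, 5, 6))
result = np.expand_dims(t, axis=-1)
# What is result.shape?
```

(7, 7, 5, 6, 1)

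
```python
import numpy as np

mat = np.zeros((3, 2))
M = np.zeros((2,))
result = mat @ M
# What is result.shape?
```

(3,)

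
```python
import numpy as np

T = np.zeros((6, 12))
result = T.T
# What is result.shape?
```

(12, 6)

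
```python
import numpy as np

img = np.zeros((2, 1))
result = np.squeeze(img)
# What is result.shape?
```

(2,)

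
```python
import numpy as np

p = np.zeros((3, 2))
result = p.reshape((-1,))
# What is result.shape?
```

(6,)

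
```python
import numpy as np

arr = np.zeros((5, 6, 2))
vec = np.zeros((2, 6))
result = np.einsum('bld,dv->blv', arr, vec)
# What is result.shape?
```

(5, 6, 6)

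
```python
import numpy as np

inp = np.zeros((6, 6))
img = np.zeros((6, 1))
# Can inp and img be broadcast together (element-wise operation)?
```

Yes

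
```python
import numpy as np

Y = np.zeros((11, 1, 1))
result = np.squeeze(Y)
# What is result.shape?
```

(11,)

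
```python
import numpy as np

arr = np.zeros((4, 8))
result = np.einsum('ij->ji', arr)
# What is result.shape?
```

(8, 4)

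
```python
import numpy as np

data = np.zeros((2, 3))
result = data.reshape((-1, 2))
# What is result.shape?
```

(3, 2)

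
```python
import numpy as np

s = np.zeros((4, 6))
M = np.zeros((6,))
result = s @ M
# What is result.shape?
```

(4,)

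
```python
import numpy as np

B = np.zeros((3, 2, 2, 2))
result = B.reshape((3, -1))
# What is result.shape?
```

(3, 8)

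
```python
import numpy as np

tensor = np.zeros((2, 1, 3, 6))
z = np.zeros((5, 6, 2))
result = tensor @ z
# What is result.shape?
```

(2, 5, 3, 2)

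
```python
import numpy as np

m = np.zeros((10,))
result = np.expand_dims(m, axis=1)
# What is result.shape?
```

(10, 1)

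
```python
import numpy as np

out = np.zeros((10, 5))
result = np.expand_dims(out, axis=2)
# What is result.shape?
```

(10, 5, 1)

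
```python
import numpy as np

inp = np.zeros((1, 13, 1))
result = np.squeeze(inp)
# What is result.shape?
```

(13,)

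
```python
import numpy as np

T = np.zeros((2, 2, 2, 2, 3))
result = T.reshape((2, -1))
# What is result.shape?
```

(2, 24)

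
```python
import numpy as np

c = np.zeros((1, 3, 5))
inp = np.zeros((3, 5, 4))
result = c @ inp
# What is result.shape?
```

(3, 3, 4)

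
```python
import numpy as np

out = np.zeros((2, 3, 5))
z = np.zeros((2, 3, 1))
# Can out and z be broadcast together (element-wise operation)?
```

Yes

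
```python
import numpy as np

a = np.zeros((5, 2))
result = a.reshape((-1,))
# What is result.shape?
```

(10,)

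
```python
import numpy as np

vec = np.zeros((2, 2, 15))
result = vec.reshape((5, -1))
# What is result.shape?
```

(5, 12)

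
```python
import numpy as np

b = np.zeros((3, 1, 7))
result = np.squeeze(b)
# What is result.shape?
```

(3, 7)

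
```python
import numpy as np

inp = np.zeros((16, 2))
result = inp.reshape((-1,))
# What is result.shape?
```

(32,)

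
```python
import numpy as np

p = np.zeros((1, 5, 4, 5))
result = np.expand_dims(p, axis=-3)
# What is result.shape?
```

(1, 5, 1, 4, 5)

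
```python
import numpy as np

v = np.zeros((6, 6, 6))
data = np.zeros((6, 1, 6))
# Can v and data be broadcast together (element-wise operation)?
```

Yes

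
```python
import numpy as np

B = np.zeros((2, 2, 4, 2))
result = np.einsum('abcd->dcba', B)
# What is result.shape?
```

(2, 4, 2, 2)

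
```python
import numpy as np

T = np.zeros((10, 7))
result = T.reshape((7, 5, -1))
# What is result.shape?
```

(7, 5, 2)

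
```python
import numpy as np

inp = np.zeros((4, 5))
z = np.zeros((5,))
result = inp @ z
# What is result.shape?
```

(4,)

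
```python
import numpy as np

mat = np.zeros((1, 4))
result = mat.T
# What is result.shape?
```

(4, 1)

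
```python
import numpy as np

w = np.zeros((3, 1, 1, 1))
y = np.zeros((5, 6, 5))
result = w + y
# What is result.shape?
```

(3, 5, 6, 5)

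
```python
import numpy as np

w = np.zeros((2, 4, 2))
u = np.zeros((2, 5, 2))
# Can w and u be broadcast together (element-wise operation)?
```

No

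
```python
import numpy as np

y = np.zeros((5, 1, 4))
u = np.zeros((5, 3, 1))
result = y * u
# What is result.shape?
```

(5, 3, 4)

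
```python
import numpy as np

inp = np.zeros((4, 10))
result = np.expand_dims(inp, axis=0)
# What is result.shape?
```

(1, 4, 10)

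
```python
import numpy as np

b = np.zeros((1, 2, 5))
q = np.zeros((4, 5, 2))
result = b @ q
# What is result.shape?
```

(4, 2, 2)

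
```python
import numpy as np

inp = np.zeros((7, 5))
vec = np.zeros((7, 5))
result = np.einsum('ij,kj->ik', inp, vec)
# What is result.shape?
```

(7, 7)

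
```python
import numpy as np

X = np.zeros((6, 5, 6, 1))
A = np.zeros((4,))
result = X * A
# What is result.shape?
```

(6, 5, 6, 4)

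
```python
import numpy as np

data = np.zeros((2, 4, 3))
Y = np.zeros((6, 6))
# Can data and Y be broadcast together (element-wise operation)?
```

No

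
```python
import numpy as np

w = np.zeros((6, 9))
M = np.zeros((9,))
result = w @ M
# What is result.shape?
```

(6,)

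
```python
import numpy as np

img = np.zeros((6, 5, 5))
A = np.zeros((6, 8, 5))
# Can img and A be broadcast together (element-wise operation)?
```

No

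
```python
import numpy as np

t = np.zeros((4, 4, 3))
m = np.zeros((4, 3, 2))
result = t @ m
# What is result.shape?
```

(4, 4, 2)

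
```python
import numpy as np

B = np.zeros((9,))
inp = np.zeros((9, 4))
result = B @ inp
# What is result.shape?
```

(4,)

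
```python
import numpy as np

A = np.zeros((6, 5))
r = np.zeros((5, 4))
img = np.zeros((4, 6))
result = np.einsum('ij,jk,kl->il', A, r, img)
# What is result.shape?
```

(6, 6)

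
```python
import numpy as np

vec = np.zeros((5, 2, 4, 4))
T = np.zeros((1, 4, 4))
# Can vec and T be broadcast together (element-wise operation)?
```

Yes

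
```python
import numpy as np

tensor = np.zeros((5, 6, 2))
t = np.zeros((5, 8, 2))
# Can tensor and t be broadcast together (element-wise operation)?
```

No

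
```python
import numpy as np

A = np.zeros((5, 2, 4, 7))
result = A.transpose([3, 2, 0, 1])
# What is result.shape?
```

(7, 4, 5, 2)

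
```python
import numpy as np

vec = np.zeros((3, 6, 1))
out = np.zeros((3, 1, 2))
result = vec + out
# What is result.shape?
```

(3, 6, 2)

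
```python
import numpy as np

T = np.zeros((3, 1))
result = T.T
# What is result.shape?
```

(1, 3)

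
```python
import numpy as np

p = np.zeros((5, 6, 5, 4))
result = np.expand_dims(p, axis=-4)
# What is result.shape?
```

(5, 1, 6, 5, 4)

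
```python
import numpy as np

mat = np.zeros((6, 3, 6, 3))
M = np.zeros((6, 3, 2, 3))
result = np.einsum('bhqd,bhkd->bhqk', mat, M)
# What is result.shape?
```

(6, 3, 6, 2)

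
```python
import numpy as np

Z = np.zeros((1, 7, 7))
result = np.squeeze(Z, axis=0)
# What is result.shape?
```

(7, 7)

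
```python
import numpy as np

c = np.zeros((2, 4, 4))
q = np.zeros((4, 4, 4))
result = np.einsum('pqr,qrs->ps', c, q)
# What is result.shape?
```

(2, 4)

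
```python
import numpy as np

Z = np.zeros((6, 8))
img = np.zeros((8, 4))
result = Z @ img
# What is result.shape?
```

(6, 4)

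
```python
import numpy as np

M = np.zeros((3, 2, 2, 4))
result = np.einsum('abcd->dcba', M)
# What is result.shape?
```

(4, 2, 2, 3)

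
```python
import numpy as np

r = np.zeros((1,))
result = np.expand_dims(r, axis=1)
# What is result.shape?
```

(1, 1)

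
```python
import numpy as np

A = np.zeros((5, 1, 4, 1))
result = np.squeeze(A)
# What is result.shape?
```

(5, 4)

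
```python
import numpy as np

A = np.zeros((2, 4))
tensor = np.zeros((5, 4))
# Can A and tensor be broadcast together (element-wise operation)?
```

No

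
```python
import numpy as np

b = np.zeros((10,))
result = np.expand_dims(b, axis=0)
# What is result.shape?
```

(1, 10)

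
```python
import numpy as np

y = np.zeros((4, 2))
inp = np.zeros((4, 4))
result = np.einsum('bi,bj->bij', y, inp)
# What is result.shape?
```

(4, 2, 4)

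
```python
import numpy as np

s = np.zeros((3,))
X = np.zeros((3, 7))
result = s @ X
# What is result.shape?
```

(7,)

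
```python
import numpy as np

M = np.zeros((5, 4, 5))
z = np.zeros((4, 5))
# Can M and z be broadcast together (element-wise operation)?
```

Yes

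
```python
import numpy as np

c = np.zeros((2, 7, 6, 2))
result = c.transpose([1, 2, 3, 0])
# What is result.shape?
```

(7, 6, 2, 2)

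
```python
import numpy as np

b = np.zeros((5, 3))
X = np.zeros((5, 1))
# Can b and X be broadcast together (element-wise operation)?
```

Yes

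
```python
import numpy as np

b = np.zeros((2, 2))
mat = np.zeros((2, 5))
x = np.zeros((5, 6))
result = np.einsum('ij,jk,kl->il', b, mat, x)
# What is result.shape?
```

(2, 6)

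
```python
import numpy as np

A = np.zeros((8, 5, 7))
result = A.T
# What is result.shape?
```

(7, 5, 8)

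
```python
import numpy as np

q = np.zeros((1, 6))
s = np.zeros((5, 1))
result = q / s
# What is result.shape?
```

(5, 6)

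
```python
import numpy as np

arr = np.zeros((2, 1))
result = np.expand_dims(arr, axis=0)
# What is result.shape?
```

(1, 2, 1)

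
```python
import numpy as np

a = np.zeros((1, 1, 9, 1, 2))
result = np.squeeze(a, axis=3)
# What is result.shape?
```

(1, 1, 9, 2)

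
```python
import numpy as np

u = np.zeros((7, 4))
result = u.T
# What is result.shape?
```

(4, 7)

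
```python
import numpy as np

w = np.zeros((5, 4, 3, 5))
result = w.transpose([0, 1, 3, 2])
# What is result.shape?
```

(5, 4, 5, 3)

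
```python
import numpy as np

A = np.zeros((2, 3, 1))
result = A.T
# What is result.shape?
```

(1, 3, 2)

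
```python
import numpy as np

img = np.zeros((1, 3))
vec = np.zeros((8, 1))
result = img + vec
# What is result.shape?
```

(8, 3)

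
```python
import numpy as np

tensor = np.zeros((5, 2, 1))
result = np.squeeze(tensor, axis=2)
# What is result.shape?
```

(5, 2)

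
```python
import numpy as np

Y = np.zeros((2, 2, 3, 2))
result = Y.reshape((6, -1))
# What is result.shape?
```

(6, 4)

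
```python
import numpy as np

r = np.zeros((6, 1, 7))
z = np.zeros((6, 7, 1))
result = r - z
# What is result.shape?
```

(6, 7, 7)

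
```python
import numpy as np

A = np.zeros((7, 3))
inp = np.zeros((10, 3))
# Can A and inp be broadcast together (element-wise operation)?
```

No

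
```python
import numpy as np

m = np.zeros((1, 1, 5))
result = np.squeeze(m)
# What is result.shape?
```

(5,)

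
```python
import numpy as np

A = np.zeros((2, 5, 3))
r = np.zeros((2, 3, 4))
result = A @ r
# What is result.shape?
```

(2, 5, 4)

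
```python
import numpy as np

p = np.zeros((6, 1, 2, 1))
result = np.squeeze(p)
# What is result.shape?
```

(6, 2)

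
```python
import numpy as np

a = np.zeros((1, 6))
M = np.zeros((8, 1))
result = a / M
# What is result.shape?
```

(8, 6)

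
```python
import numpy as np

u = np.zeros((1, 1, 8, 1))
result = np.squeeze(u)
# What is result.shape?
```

(8,)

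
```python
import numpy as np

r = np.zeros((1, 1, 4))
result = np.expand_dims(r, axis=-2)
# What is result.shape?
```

(1, 1, 1, 4)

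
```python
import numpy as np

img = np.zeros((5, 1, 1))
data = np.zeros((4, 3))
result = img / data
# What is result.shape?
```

(5, 4, 3)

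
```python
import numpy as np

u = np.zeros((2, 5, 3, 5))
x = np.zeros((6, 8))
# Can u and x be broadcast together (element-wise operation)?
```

No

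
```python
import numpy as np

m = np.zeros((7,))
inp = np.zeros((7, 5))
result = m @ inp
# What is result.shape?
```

(5,)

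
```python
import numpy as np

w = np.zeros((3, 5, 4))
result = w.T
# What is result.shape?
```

(4, 5, 3)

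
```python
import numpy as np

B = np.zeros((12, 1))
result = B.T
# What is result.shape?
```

(1, 12)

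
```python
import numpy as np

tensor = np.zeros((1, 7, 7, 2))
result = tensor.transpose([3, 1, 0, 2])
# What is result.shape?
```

(2, 7, 1, 7)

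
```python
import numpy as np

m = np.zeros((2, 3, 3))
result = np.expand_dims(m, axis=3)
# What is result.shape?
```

(2, 3, 3, 1)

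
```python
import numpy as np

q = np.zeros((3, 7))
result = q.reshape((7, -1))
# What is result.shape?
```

(7, 3)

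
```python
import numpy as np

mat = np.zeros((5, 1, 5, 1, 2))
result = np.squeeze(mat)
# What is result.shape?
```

(5, 5, 2)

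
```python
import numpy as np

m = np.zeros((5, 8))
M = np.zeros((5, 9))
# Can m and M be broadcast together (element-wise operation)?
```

No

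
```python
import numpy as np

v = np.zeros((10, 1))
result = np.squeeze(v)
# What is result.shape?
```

(10,)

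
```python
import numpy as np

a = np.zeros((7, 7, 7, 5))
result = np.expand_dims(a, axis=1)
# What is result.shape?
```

(7, 1, 7, 7, 5)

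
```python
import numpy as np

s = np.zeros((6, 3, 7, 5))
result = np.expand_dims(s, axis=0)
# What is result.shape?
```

(1, 6, 3, 7, 5)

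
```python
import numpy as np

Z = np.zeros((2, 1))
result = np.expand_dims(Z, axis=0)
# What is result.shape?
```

(1, 2, 1)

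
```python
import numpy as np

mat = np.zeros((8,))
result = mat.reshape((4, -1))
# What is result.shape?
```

(4, 2)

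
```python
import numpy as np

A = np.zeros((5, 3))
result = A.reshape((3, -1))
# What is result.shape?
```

(3, 5)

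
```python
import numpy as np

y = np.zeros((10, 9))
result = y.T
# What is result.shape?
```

(9, 10)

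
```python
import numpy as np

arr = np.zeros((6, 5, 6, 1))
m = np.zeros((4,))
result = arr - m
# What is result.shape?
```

(6, 5, 6, 4)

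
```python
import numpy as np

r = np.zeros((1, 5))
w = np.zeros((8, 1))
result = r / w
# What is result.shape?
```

(8, 5)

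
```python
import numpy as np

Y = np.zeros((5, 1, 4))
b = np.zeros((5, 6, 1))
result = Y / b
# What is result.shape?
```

(5, 6, 4)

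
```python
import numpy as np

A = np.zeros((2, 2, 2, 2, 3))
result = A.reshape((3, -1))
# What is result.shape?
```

(3, 16)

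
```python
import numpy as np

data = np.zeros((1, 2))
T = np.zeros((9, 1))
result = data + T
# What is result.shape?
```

(9, 2)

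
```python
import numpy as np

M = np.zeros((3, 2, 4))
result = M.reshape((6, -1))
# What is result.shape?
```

(6, 4)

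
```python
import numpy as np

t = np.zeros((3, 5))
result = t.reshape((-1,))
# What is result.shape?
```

(15,)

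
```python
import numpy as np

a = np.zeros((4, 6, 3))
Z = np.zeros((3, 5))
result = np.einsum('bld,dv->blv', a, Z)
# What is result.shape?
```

(4, 6, 5)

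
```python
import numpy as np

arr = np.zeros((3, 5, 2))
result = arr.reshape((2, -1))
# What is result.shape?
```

(2, 15)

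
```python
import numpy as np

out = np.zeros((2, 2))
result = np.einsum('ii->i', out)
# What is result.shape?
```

(2,)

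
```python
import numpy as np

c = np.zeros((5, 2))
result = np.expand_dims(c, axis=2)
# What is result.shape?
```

(5, 2, 1)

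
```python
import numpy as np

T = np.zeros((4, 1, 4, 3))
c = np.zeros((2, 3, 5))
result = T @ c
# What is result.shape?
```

(4, 2, 4, 5)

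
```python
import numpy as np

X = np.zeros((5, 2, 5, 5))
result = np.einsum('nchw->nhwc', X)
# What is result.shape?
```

(5, 5, 5, 2)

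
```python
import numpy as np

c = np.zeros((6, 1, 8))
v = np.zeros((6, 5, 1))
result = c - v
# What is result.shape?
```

(6, 5, 8)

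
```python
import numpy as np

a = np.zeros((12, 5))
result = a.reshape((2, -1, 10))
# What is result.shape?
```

(2, 3, 10)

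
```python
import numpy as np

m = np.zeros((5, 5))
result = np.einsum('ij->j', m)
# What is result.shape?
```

(5,)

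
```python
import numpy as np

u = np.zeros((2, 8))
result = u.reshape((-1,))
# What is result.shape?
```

(16,)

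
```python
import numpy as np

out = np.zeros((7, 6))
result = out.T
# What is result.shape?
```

(6, 7)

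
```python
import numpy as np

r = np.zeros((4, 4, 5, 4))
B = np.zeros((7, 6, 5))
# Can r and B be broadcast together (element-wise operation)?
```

No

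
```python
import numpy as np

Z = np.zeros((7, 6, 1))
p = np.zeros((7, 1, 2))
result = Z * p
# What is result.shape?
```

(7, 6, 2)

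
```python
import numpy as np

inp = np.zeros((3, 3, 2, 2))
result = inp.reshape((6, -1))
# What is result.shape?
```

(6, 6)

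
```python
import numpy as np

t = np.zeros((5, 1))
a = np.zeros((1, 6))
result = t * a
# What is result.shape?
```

(5, 6)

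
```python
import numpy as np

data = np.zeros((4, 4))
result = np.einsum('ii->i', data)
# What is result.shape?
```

(4,)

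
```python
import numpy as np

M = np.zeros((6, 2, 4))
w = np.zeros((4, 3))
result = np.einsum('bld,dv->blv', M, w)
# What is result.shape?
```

(6, 2, 3)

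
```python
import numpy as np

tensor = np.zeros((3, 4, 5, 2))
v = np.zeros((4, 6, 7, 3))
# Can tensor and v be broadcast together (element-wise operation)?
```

No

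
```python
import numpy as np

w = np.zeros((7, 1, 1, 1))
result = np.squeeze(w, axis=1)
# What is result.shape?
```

(7, 1, 1)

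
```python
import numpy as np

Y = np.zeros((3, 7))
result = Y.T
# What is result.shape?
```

(7, 3)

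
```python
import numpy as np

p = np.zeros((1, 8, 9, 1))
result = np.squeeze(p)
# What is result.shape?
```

(8, 9)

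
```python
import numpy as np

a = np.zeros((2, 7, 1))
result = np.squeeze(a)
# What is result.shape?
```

(2, 7)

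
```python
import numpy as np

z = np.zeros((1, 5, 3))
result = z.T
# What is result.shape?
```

(3, 5, 1)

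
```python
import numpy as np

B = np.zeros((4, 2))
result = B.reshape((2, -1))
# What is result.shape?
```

(2, 4)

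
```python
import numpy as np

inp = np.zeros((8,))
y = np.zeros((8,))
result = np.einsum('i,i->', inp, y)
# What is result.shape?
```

()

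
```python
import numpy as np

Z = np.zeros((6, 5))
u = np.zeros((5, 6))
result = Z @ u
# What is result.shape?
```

(6, 6)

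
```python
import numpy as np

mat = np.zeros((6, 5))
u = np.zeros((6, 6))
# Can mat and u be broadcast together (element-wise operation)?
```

No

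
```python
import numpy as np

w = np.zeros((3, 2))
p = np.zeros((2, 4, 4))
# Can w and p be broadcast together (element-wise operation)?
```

No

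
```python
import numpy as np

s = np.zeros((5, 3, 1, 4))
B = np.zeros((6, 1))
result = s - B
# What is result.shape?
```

(5, 3, 6, 4)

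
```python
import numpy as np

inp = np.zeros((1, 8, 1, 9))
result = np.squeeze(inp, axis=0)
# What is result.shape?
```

(8, 1, 9)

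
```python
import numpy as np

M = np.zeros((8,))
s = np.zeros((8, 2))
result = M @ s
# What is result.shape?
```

(2,)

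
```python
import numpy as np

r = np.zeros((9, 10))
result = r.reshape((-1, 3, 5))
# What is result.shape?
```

(6, 3, 5)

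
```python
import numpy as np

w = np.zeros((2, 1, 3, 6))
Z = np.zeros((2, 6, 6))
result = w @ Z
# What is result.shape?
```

(2, 2, 3, 6)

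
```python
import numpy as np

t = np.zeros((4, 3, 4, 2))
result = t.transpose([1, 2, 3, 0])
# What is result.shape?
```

(3, 4, 2, 4)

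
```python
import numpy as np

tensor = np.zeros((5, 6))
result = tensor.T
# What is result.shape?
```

(6, 5)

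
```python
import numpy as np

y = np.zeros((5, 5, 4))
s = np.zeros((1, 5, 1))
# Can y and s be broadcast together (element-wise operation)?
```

Yes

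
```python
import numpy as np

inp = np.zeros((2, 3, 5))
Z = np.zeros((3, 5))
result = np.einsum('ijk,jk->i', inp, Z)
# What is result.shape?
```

(2,)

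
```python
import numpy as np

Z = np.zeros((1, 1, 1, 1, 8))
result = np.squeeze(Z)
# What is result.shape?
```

(8,)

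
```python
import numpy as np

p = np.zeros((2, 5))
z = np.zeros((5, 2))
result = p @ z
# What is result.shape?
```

(2, 2)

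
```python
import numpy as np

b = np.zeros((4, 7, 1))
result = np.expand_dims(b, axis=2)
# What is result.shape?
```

(4, 7, 1, 1)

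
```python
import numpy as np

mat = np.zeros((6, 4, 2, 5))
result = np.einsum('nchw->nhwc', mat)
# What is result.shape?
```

(6, 2, 5, 4)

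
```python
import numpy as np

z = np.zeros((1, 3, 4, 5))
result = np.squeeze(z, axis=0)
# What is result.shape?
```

(3, 4, 5)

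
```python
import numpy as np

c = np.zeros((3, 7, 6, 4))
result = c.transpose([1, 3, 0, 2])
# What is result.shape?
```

(7, 4, 3, 6)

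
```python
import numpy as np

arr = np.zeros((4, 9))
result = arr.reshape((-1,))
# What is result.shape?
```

(36,)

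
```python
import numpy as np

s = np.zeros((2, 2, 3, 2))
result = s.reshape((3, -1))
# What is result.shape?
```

(3, 8)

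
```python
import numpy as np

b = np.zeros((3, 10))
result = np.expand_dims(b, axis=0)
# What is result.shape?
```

(1, 3, 10)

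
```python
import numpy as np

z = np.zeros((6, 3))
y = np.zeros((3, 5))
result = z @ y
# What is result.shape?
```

(6, 5)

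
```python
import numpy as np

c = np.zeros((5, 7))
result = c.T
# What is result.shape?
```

(7, 5)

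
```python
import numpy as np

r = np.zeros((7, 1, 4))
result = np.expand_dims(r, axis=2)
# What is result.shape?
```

(7, 1, 1, 4)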